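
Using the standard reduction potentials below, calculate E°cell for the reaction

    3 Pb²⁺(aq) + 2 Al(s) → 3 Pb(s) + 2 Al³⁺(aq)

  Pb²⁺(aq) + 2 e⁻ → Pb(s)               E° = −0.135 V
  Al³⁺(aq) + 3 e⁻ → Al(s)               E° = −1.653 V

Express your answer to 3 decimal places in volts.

+1.518 V

Pb²⁺(aq) gains electrons, so the Pb²⁺/Pb couple is the cathode; the Al³⁺/Al couple is the anode.
E°cell = E°(cathode) − E°(anode) = −0.135 − (−1.653) = +1.518 V.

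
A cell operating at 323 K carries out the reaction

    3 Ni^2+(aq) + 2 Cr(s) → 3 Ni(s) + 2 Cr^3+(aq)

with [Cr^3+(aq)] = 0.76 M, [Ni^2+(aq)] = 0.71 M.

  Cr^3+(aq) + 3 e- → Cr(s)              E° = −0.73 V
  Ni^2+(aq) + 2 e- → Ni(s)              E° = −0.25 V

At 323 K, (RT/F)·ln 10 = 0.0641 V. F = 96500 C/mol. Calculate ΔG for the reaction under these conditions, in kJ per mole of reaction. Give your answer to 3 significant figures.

−277 kJ/mol

The standard cell potential is −0.25 − (−0.73) = +0.48 V, with n = 6 electrons in the balanced equation.
Q = [Cr^3+(aq)]^2 / [Ni^2+(aq)]^3 = 1.61, so log Q = 0.208 and E = +0.48 − (0.0641/6)(0.208) = +0.4778 V.
Then ΔG = −nFE = −6 × 96500 × +0.4778 J/mol = −277 kJ/mol.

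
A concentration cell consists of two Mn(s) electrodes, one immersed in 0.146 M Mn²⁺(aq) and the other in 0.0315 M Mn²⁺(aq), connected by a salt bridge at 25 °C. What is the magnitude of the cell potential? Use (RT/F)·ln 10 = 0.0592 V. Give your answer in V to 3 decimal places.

0.020 V

For a concentration cell E°cell = 0, since both electrodes use the same couple.
The compartment with the higher Mn²⁺(aq) concentration (0.146 M) acts as the cathode; ions are reduced there and produced at the dilute (0.0315 M) anode.
With n = 2, Ecell = −(0.0592/2)·log([dilute]/[conc]) = −(0.0592/2)·log(0.0315/0.146) = +0.020 V.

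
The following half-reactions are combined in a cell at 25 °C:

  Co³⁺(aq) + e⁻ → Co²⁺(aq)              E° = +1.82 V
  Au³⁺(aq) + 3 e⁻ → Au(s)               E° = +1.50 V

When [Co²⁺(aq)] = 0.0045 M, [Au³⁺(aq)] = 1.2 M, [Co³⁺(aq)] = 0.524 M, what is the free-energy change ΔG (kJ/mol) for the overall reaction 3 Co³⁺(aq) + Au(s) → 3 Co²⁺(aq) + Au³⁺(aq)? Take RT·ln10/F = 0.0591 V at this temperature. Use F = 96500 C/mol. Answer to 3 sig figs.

With Co³⁺/Co²⁺ reduced at the cathode, E°cell = +1.82 − (+1.50) = +0.32 V and n = 3.
Here Q = ([Co²⁺(aq)]^3·[Au³⁺(aq)]) / [Co³⁺(aq)]^3 = 7.6×10^−7 (log Q = −6.119), giving E = +0.32 − (0.0591/3)·(−6.119) = +0.4405 V.
Then ΔG = −nFE = −3 × 96500 × +0.4405 J/mol = −128 kJ/mol.

−128 kJ/mol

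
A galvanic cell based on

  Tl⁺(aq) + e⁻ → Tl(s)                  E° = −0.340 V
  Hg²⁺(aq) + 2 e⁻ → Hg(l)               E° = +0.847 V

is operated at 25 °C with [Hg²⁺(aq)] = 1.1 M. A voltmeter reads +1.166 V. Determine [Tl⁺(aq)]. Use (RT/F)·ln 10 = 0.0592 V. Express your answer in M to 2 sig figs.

Hg²⁺/Hg is the cathode (higher E°); E°cell = +0.847 − (−0.340) = +1.187 V with n = 2.
Rearranging E = E° − (0.0592/n)·log Q gives log Q = 2(+1.187 − (+1.166))/0.0592 = 0.709.
The balanced reaction is Hg²⁺(aq) + 2 Tl(s) → Hg(l) + 2 Tl⁺(aq), so Q = [Tl⁺(aq)]^2 / [Hg²⁺(aq)].
Isolating [Tl⁺(aq)] in Q = 10^{0.709} yields log [Tl⁺(aq)] = 0.375, i.e. 2.4 M.

2.4 M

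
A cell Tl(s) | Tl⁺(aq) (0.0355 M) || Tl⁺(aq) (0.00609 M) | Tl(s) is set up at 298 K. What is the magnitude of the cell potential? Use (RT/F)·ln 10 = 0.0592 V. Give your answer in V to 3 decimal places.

For a concentration cell E°cell = 0, since both electrodes use the same couple.
The compartment with the higher Tl⁺(aq) concentration (0.0355 M) acts as the cathode; ions are reduced there and produced at the dilute (0.00609 M) anode.
With n = 1, Ecell = −(0.0592/1)·log([dilute]/[conc]) = −(0.0592/1)·log(0.00609/0.0355) = +0.045 V.

0.045 V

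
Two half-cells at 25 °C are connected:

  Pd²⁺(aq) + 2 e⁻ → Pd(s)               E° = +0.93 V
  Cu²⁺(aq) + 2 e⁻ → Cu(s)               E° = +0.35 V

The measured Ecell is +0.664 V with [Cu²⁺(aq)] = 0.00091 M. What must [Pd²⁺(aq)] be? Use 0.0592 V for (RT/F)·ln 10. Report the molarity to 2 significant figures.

The Pd²⁺/Pd couple has the larger reduction potential, so it is the cathode: E°cell = +0.93 − (+0.35) = +0.58 V and n = 2.
Since E = E° − (0.0592/n)·log Q, log Q = n(E° − E)/0.0592 = −2.838.
For Pd²⁺(aq) + Cu(s) → Pd(s) + Cu²⁺(aq), the reaction quotient is Q = [Cu²⁺(aq)] / [Pd²⁺(aq)].
Solving for the unknown gives log [Pd²⁺(aq)] = −0.203, so [Pd²⁺(aq)] ≈ 0.63 M.

0.63 M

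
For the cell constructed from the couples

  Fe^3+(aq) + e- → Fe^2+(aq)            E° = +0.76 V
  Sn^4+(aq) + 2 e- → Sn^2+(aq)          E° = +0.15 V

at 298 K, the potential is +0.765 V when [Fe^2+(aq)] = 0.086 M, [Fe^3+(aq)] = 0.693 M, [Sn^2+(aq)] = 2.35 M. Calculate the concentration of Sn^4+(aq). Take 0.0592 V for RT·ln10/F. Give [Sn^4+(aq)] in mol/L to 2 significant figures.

The Fe³⁺/Fe²⁺ couple has the larger reduction potential, so it is the cathode: E°cell = +0.76 − (+0.15) = +0.61 V and n = 2.
Rearranging E = E° − (0.0592/n)·log Q gives log Q = 2(+0.61 − (+0.765))/0.0592 = −5.236.
Balancing electrons gives 2 Fe^3+(aq) + Sn^2+(aq) → 2 Fe^2+(aq) + Sn^4+(aq); thus Q = ([Fe^2+(aq)]^2·[Sn^4+(aq)]) / ([Fe^3+(aq)]^2·[Sn^2+(aq)]).
Isolating [Sn^4+(aq)] in Q = 10^{−5.236} yields log [Sn^4+(aq)] = −3.052, i.e. 0.00089 M.

0.00089 M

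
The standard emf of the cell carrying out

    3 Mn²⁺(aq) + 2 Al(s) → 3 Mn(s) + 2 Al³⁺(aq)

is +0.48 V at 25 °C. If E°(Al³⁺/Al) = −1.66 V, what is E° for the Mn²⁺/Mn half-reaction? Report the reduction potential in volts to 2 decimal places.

In the reaction as written the Mn²⁺/Mn couple is reduced (cathode) and Al³⁺/Al is oxidized (anode), so E°cell = E°(Mn²⁺/Mn) − E°(Al³⁺/Al).
E°(Mn²⁺/Mn) = E°cell + E°(anode) = +0.48 + (−1.66) = −1.18 V.

−1.18 V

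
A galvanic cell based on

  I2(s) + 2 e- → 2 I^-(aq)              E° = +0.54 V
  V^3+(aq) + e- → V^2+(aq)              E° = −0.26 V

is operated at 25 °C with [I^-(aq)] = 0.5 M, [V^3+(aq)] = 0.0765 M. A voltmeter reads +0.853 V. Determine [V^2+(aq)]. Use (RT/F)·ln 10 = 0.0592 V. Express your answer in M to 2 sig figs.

0.30 M

The I₂/I⁻ couple has the larger reduction potential, so it is the cathode: E°cell = +0.54 − (−0.26) = +0.80 V and n = 2.
Since E = E° − (0.0592/n)·log Q, log Q = n(E° − E)/0.0592 = −1.791.
For I2(s) + 2 V^2+(aq) → 2 I^-(aq) + 2 V^3+(aq), the reaction quotient is Q = ([I^-(aq)]^2·[V^3+(aq)]^2) / [V^2+(aq)]^2.
Isolating [V^2+(aq)] in Q = 10^{−1.791} yields log [V^2+(aq)] = −0.522, i.e. 0.30 M.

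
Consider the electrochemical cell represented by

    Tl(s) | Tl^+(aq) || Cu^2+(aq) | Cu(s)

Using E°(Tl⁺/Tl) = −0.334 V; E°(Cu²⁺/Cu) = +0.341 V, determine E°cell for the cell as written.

By convention the left-hand electrode in cell notation is the anode (oxidation) and the right-hand electrode is the cathode (reduction).
E°cell = E°(right) − E°(left) = +0.341 − (−0.334) = +0.675 V.

+0.675 V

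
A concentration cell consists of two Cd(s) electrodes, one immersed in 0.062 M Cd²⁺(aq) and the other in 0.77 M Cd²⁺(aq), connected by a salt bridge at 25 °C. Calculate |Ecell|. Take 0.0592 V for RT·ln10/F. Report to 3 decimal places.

0.032 V

For a concentration cell E°cell = 0, since both electrodes use the same couple.
The compartment with the higher Cd²⁺(aq) concentration (0.77 M) acts as the cathode; ions are reduced there and produced at the dilute (0.062 M) anode.
With n = 2, Ecell = −(0.0592/2)·log([dilute]/[conc]) = −(0.0592/2)·log(0.062/0.77) = +0.032 V.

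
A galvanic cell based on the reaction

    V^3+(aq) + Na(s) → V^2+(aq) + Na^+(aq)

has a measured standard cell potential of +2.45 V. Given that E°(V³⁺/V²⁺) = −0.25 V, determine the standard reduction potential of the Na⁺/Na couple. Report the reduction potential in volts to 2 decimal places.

In the reaction as written the V³⁺/V²⁺ couple is reduced (cathode) and Na⁺/Na is oxidized (anode), so E°cell = E°(V³⁺/V²⁺) − E°(Na⁺/Na).
E°(Na⁺/Na) = E°(cathode) − E°cell = −0.25 − (+2.45) = −2.70 V.

−2.70 V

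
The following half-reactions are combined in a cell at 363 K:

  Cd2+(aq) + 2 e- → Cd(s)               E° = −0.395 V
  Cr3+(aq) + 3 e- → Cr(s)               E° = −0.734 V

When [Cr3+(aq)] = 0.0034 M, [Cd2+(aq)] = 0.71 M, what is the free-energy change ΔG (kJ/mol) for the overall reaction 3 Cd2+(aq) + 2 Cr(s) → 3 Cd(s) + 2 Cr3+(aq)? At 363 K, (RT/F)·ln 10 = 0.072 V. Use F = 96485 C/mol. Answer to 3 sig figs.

With Cd²⁺/Cd reduced at the cathode, E°cell = −0.395 − (−0.734) = +0.339 V and n = 6.
Here Q = [Cr3+(aq)]^2 / [Cd2+(aq)]^3 = 3.23×10^−5 (log Q = −4.491), giving E = +0.339 − (0.072/6)·(−4.491) = +0.3929 V.
Finally ΔG = −nFE = −(6)(96485 C/mol)(+0.3929 V) = −227 kJ/mol.

−227 kJ/mol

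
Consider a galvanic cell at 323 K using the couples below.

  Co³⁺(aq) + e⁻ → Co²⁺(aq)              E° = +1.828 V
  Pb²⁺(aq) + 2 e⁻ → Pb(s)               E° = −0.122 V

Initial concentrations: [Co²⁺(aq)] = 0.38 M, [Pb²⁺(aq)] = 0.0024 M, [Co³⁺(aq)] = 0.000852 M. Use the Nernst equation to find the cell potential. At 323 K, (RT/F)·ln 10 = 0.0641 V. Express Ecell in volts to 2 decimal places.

+1.86 V

Co³⁺/Co²⁺ is reduced (cathode, E° = +1.828 V) and Pb²⁺/Pb is oxidized (anode).
The standard potential is +1.828 − (−0.122) = +1.950 V and the balanced reaction transfers n = 2 electrons.
The balanced reaction is 2 Co³⁺(aq) + Pb(s) → 2 Co²⁺(aq) + Pb²⁺(aq), so Q = ([Co²⁺(aq)]^2·[Pb²⁺(aq)]) / [Co³⁺(aq)]^2 = 477 and log Q = 2.679.
E = E° − (0.0641/n)·log Q = +1.950 − (0.0641/2)(2.679) = +1.86 V.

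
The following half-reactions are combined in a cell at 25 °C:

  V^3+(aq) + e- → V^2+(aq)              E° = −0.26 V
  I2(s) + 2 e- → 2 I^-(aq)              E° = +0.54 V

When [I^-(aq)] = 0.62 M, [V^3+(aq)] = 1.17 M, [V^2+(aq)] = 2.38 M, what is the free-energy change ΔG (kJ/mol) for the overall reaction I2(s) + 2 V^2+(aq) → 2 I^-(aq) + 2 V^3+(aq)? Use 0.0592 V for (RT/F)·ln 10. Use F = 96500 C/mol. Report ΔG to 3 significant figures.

E°cell = +0.54 − (−0.26) = +0.80 V; the balanced reaction transfers n = 2 electrons.
The reaction quotient is ([I^-(aq)]^2·[V^3+(aq)]^2) / [V^2+(aq)]^2 = 0.0929; by Nernst, E = +0.80 − (0.0592/2)(−1.032) = +0.8305 V.
Finally ΔG = −nFE = −(2)(96500 C/mol)(+0.8305 V) = −160 kJ/mol.

−160 kJ/mol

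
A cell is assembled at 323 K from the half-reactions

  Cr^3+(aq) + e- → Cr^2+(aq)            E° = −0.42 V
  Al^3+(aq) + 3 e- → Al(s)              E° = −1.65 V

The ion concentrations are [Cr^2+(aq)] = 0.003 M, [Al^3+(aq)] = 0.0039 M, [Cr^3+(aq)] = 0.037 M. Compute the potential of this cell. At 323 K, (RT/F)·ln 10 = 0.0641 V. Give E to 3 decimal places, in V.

Cr³⁺/Cr²⁺ is reduced (cathode, E° = −0.42 V) and Al³⁺/Al is oxidized (anode).
The standard potential is −0.42 − (−1.65) = +1.23 V and the balanced reaction transfers n = 3 electrons.
Balancing gives 3 Cr^3+(aq) + Al(s) → 3 Cr^2+(aq) + Al^3+(aq); hence Q = ([Cr^2+(aq)]^3·[Al^3+(aq)]) / [Cr^3+(aq)]^3 = 2.08×10^−6 (log Q = −5.682).
Applying E = E° − (RT ln10/nF)·log Q gives +1.23 − (0.0641/3)(−5.682) = +1.351 V.

+1.351 V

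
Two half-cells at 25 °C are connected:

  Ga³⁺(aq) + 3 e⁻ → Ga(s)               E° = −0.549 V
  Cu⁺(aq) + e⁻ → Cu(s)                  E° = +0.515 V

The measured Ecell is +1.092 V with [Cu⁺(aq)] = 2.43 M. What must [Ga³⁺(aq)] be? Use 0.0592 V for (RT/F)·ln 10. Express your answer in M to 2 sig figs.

0.55 M

The Cu⁺/Cu couple has the larger reduction potential, so it is the cathode: E°cell = +0.515 − (−0.549) = +1.064 V and n = 3.
Rearranging E = E° − (0.0592/n)·log Q gives log Q = 3(+1.064 − (+1.092))/0.0592 = −1.419.
The balanced reaction is 3 Cu⁺(aq) + Ga(s) → 3 Cu(s) + Ga³⁺(aq), so Q = [Ga³⁺(aq)] / [Cu⁺(aq)]^3.
Substituting the known concentrations and solving, log [Ga³⁺(aq)] = −0.262 and [Ga³⁺(aq)] = 0.55 M.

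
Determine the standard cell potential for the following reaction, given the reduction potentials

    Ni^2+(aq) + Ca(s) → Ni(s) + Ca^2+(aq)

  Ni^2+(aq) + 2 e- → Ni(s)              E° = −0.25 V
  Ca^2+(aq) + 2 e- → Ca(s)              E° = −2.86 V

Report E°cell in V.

In the reaction as written, Ni^2+(aq) is reduced (cathode) and Ca^2+(aq) is produced by oxidation at the anode.
E°cell = E°(cathode) − E°(anode) = −0.25 − (−2.86) = +2.61 V.

+2.61 V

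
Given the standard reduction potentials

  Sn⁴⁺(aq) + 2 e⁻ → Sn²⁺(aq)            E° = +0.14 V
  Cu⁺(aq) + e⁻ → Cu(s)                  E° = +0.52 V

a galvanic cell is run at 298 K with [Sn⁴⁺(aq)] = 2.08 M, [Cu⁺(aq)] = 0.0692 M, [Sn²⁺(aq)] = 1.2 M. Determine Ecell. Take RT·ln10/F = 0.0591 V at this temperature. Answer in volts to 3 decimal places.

Since E°(Cu⁺/Cu) > E°(Sn⁴⁺/Sn²⁺), Cu⁺/Cu serves as the cathode.
E°cell = +0.52 − (+0.14) = +0.38 V, with n = 2 electrons transferred.
Balancing gives 2 Cu⁺(aq) + Sn²⁺(aq) → 2 Cu(s) + Sn⁴⁺(aq); hence Q = [Sn⁴⁺(aq)] / ([Cu⁺(aq)]^2·[Sn²⁺(aq)]) = 362 (log Q = 2.559).
Applying E = E° − (RT ln10/nF)·log Q gives +0.38 − (0.0591/2)(2.559) = +0.304 V.

+0.304 V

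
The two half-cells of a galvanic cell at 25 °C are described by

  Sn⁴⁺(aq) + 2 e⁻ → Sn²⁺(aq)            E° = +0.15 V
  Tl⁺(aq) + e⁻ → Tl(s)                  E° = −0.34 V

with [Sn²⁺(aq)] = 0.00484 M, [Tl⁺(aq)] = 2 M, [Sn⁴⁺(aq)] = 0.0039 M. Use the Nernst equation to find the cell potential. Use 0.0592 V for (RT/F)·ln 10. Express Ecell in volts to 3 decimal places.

Sn⁴⁺/Sn²⁺ is reduced (cathode, E° = +0.15 V) and Tl⁺/Tl is oxidized (anode).
E°cell = +0.15 − (−0.34) = +0.49 V, with n = 2 electrons transferred.
The balanced reaction is Sn⁴⁺(aq) + 2 Tl(s) → Sn²⁺(aq) + 2 Tl⁺(aq), so Q = ([Sn²⁺(aq)]·[Tl⁺(aq)]^2) / [Sn⁴⁺(aq)] = 4.96 and log Q = 0.696.
Applying E = E° − (RT ln10/nF)·log Q gives +0.49 − (0.0592/2)(0.696) = +0.469 V.

+0.469 V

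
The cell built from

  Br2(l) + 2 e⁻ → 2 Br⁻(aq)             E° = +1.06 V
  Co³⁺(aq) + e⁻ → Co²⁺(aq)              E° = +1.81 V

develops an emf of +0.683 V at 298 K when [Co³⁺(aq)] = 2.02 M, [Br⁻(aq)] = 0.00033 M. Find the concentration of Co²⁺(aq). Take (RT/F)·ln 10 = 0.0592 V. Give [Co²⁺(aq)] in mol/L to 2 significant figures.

0.0090 M

With Co³⁺/Co²⁺ at the cathode and Br₂/Br⁻ at the anode, E°cell = +1.81 − (+1.06) = +0.75 V (n = 2).
From the Nernst equation, log Q = n(E° − E)/0.0592 = 2·(+0.75 − (+0.683))/0.0592 = 2.264.
For 2 Co³⁺(aq) + 2 Br⁻(aq) → 2 Co²⁺(aq) + Br2(l), the reaction quotient is Q = [Co²⁺(aq)]^2 / ([Co³⁺(aq)]^2·[Br⁻(aq)]^2).
Substituting the known concentrations and solving, log [Co²⁺(aq)] = −2.044 and [Co²⁺(aq)] = 0.0090 M.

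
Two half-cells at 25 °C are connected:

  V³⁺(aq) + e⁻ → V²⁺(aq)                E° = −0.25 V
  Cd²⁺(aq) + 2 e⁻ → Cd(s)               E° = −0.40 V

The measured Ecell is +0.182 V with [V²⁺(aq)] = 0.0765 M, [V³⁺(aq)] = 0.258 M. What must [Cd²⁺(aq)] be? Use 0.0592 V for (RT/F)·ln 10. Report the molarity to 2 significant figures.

With V³⁺/V²⁺ at the cathode and Cd²⁺/Cd at the anode, E°cell = −0.25 − (−0.40) = +0.15 V (n = 2).
From the Nernst equation, log Q = n(E° − E)/0.0592 = 2·(+0.15 − (+0.182))/0.0592 = −1.081.
Balancing electrons gives 2 V³⁺(aq) + Cd(s) → 2 V²⁺(aq) + Cd²⁺(aq); thus Q = ([V²⁺(aq)]^2·[Cd²⁺(aq)]) / [V³⁺(aq)]^2.
Substituting the known concentrations and solving, log [Cd²⁺(aq)] = −0.025 and [Cd²⁺(aq)] = 0.94 M.

0.94 M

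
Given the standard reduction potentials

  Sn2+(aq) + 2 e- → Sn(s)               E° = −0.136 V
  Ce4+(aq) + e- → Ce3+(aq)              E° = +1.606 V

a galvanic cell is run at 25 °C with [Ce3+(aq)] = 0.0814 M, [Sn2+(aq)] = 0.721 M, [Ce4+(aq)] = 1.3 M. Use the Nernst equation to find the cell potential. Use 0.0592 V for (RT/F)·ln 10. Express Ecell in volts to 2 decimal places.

+1.82 V

The Ce⁴⁺/Ce³⁺ couple has the more positive E°, so it is the cathode; Sn²⁺/Sn is the anode.
E°cell = +1.606 − (−0.136) = +1.742 V, with n = 2 electrons transferred.
The balanced reaction is 2 Ce4+(aq) + Sn(s) → 2 Ce3+(aq) + Sn2+(aq), so Q = ([Ce3+(aq)]^2·[Sn2+(aq)]) / [Ce4+(aq)]^2 = 0.00283 and log Q = −2.549.
By the Nernst equation, E = +1.742 − (0.0592/2)·(−2.549) = +1.82 V.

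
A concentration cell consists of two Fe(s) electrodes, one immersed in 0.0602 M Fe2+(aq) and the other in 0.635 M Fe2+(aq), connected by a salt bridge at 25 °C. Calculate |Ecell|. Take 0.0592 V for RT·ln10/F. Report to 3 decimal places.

0.030 V

For a concentration cell E°cell = 0, since both electrodes use the same couple.
The compartment with the higher Fe2+(aq) concentration (0.635 M) acts as the cathode; ions are reduced there and produced at the dilute (0.0602 M) anode.
With n = 2, Ecell = −(0.0592/2)·log([dilute]/[conc]) = −(0.0592/2)·log(0.0602/0.635) = +0.030 V.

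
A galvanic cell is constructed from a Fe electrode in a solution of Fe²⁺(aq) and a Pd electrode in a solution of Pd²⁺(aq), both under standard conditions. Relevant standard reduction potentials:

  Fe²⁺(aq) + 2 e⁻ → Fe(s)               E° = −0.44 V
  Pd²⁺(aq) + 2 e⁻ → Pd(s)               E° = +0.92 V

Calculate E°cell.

Of the two couples in this cell, the one with the more positive reduction potential is reduced at the cathode: here that is Pd²⁺/Pd (+0.92 V); Fe²⁺/Fe (−0.44 V) is the anode.
E°cell = E°(cathode) − E°(anode) = +0.92 − (−0.44) = +1.36 V.

+1.36 V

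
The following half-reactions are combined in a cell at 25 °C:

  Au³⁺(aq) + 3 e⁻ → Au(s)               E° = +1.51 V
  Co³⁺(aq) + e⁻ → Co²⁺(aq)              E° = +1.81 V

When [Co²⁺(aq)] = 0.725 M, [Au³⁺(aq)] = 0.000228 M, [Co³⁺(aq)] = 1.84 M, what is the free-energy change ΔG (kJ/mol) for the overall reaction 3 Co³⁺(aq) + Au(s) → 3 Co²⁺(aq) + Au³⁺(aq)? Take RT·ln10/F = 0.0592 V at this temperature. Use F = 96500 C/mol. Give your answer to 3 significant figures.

−115 kJ/mol

E°cell = +1.81 − (+1.51) = +0.30 V; the balanced reaction transfers n = 3 electrons.
Here Q = ([Co²⁺(aq)]^3·[Au³⁺(aq)]) / [Co³⁺(aq)]^3 = 1.39×10^−5 (log Q = −4.856), giving E = +0.30 − (0.0592/3)·(−4.856) = +0.3958 V.
Finally ΔG = −nFE = −(3)(96500 C/mol)(+0.3958 V) = −115 kJ/mol.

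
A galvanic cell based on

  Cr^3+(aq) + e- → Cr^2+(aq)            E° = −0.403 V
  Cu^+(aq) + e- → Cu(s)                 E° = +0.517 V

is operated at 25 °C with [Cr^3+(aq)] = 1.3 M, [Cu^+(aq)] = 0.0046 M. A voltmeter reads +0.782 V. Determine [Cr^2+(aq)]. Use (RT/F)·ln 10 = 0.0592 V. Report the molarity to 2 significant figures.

Cu⁺/Cu is the cathode (higher E°); E°cell = +0.517 − (−0.403) = +0.920 V with n = 1.
Rearranging E = E° − (0.0592/n)·log Q gives log Q = 1(+0.920 − (+0.782))/0.0592 = 2.331.
Balancing electrons gives Cu^+(aq) + Cr^2+(aq) → Cu(s) + Cr^3+(aq); thus Q = [Cr^3+(aq)] / ([Cu^+(aq)]·[Cr^2+(aq)]).
Isolating [Cr^2+(aq)] in Q = 10^{2.331} yields log [Cr^2+(aq)] = 0.120, i.e. 1.3 M.

1.3 M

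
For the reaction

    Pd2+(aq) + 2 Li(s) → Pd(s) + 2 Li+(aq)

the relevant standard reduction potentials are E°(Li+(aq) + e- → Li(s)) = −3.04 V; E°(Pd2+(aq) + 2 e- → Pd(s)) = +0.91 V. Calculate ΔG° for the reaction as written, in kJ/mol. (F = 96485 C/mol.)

−762 kJ/mol

In the reaction as written Pd2+(aq) is reduced, so the Pd²⁺/Pd couple is the cathode and Li⁺/Li is the anode.
E°cell = +0.91 − (−3.04) = +3.95 V; balancing electrons gives n = 2.
ΔG° = −nFE°cell = −(2)(96485)(+3.95) J/mol = −762 kJ/mol.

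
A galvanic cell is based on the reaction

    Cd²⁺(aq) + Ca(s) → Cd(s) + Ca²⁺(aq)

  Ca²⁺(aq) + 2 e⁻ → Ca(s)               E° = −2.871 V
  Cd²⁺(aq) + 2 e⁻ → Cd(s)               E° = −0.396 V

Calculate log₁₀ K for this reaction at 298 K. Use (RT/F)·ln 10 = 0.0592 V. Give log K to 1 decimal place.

log K = 83.6

The Cd²⁺/Cd couple is reduced (cathode); E°cell = −0.396 − (−2.871) = +2.475 V with n = 2.
At equilibrium E = 0, so log K = nE°cell / 0.0592 = (2)(+2.475) / 0.0592 = 83.6.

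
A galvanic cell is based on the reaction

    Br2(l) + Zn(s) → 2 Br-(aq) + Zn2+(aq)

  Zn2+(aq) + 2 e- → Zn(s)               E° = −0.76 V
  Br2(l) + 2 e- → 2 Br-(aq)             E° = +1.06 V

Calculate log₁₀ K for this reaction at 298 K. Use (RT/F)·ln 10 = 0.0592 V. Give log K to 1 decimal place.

log K = 61.5

The Br₂/Br⁻ couple is reduced (cathode); E°cell = +1.06 − (−0.76) = +1.82 V with n = 2.
At equilibrium E = 0, so log K = nE°cell / 0.0592 = (2)(+1.82) / 0.0592 = 61.5.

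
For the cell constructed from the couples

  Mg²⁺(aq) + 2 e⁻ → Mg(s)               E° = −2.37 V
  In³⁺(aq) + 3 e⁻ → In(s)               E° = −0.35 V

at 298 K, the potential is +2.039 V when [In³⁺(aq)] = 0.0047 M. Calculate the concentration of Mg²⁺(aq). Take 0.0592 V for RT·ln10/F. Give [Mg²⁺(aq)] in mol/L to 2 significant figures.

0.0064 M

In³⁺/In is the cathode (higher E°); E°cell = −0.35 − (−2.37) = +2.02 V with n = 6.
From the Nernst equation, log Q = n(E° − E)/0.0592 = 6·(+2.02 − (+2.039))/0.0592 = −1.926.
The balanced reaction is 2 In³⁺(aq) + 3 Mg(s) → 2 In(s) + 3 Mg²⁺(aq), so Q = [Mg²⁺(aq)]^3 / [In³⁺(aq)]^2.
Solving for the unknown gives log [Mg²⁺(aq)] = −2.194, so [Mg²⁺(aq)] ≈ 0.0064 M.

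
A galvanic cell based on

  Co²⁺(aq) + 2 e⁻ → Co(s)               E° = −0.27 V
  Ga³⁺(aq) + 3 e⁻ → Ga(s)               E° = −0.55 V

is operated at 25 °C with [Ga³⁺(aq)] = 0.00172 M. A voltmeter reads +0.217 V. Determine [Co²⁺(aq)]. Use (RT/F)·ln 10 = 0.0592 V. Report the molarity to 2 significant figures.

The Co²⁺/Co couple has the larger reduction potential, so it is the cathode: E°cell = −0.27 − (−0.55) = +0.28 V and n = 6.
From the Nernst equation, log Q = n(E° − E)/0.0592 = 6·(+0.28 − (+0.217))/0.0592 = 6.385.
The balanced reaction is 3 Co²⁺(aq) + 2 Ga(s) → 3 Co(s) + 2 Ga³⁺(aq), so Q = [Ga³⁺(aq)]^2 / [Co²⁺(aq)]^3.
Solving for the unknown gives log [Co²⁺(aq)] = −3.971, so [Co²⁺(aq)] ≈ 0.00011 M.

0.00011 M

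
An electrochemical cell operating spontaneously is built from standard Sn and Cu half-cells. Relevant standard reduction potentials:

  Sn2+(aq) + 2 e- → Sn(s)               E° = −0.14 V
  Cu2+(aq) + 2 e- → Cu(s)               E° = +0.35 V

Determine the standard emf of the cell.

+0.49 V

The Cu²⁺/Cu couple has the higher E°, so Cu ion is reduced (cathode) and Sn is oxidized (anode).
E°cell = E°(cathode) − E°(anode) = +0.35 − (−0.14) = +0.49 V.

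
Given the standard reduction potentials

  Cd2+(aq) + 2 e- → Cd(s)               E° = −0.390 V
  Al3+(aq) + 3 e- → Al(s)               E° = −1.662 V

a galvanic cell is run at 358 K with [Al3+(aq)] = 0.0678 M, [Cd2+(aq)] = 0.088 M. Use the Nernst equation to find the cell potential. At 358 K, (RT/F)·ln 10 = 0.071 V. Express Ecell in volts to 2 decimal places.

Cd²⁺/Cd is reduced (cathode, E° = −0.390 V) and Al³⁺/Al is oxidized (anode).
E°cell = E°cat − E°an = −0.390 − (−1.662) = +1.272 V; n = 6.
The balanced reaction is 3 Cd2+(aq) + 2 Al(s) → 3 Cd(s) + 2 Al3+(aq), so Q = [Al3+(aq)]^2 / [Cd2+(aq)]^3 = 6.75 and log Q = 0.829.
By the Nernst equation, E = +1.272 − (0.071/6)·(0.829) = +1.26 V.

+1.26 V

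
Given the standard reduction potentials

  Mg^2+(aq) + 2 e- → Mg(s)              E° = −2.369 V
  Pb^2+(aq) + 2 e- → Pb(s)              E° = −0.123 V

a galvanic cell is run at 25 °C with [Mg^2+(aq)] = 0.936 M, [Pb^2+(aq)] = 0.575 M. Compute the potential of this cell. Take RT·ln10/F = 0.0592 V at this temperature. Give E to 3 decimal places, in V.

Pb²⁺/Pb is reduced (cathode, E° = −0.123 V) and Mg²⁺/Mg is oxidized (anode).
E°cell = E°cat − E°an = −0.123 − (−2.369) = +2.246 V; n = 2.
Balancing gives Pb^2+(aq) + Mg(s) → Pb(s) + Mg^2+(aq); hence Q = [Mg^2+(aq)] / [Pb^2+(aq)] = 1.63 (log Q = 0.212).
Applying E = E° − (RT ln10/nF)·log Q gives +2.246 − (0.0592/2)(0.212) = +2.240 V.

+2.240 V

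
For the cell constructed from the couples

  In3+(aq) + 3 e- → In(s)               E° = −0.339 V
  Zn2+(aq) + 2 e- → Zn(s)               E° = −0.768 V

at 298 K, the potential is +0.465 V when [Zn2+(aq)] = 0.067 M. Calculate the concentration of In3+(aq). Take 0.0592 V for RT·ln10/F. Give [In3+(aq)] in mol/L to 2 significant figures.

With In³⁺/In at the cathode and Zn²⁺/Zn at the anode, E°cell = −0.339 − (−0.768) = +0.429 V (n = 6).
Since E = E° − (0.0592/n)·log Q, log Q = n(E° − E)/0.0592 = −3.649.
For 2 In3+(aq) + 3 Zn(s) → 2 In(s) + 3 Zn2+(aq), the reaction quotient is Q = [Zn2+(aq)]^3 / [In3+(aq)]^2.
Isolating [In3+(aq)] in Q = 10^{−3.649} yields log [In3+(aq)] = 0.064, i.e. 1.2 M.

1.2 M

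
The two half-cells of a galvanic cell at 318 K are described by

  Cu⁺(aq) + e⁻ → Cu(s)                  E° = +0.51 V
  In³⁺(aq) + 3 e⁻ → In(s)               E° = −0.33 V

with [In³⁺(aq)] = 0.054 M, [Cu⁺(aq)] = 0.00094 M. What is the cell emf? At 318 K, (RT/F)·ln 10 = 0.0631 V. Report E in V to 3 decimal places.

Since E°(Cu⁺/Cu) > E°(In³⁺/In), Cu⁺/Cu serves as the cathode.
The standard potential is +0.51 − (−0.33) = +0.84 V and the balanced reaction transfers n = 3 electrons.
For the overall reaction 3 Cu⁺(aq) + In(s) → 3 Cu(s) + In³⁺(aq), Q = [In³⁺(aq)] / [Cu⁺(aq)]^3 = 6.5×10^7, giving log Q = 7.813.
E = E° − (0.0631/n)·log Q = +0.84 − (0.0631/3)(7.813) = +0.676 V.

+0.676 V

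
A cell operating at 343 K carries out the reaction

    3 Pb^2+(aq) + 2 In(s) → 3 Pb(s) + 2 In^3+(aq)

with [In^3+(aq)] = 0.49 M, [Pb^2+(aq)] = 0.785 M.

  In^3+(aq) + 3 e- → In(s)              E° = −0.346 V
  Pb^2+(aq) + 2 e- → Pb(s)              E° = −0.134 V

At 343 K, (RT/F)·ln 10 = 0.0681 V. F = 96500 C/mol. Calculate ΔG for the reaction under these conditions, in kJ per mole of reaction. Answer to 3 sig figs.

−125 kJ/mol

E°cell = −0.134 − (−0.346) = +0.212 V; the balanced reaction transfers n = 6 electrons.
The reaction quotient is [In^3+(aq)]^2 / [Pb^2+(aq)]^3 = 0.496; by Nernst, E = +0.212 − (0.0681/6)(−0.304) = +0.2155 V.
Finally ΔG = −nFE = −(6)(96500 C/mol)(+0.2155 V) = −125 kJ/mol.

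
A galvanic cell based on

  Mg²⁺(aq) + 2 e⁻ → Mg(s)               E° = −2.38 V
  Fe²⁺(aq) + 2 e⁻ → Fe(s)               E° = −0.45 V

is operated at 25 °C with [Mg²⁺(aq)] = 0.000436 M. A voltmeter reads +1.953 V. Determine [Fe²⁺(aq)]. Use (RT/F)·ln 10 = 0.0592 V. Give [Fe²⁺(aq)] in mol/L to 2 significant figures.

0.0026 M

With Fe²⁺/Fe at the cathode and Mg²⁺/Mg at the anode, E°cell = −0.45 − (−2.38) = +1.93 V (n = 2).
Since E = E° − (0.0592/n)·log Q, log Q = n(E° − E)/0.0592 = −0.777.
For Fe²⁺(aq) + Mg(s) → Fe(s) + Mg²⁺(aq), the reaction quotient is Q = [Mg²⁺(aq)] / [Fe²⁺(aq)].
Solving for the unknown gives log [Fe²⁺(aq)] = −2.584, so [Fe²⁺(aq)] ≈ 0.0026 M.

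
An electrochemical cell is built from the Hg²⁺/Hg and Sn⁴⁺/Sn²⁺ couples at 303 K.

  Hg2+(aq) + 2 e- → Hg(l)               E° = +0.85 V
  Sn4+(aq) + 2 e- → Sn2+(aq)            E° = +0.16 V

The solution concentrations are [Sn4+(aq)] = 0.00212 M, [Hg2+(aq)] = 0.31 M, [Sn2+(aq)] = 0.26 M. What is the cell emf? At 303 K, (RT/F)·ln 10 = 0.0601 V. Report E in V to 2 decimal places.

+0.74 V

The Hg²⁺/Hg couple has the more positive E°, so it is the cathode; Sn⁴⁺/Sn²⁺ is the anode.
The standard potential is +0.85 − (+0.16) = +0.69 V and the balanced reaction transfers n = 2 electrons.
The balanced reaction is Hg2+(aq) + Sn2+(aq) → Hg(l) + Sn4+(aq), so Q = [Sn4+(aq)] / ([Hg2+(aq)]·[Sn2+(aq)]) = 0.0263 and log Q = −1.580.
Applying E = E° − (RT ln10/nF)·log Q gives +0.69 − (0.0601/2)(−1.580) = +0.74 V.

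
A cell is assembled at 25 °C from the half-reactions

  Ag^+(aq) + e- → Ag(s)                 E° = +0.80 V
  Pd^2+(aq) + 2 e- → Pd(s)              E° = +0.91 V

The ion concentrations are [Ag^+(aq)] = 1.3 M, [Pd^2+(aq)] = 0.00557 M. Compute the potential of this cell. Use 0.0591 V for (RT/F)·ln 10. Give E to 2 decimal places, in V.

The Pd²⁺/Pd couple has the more positive E°, so it is the cathode; Ag⁺/Ag is the anode.
E°cell = E°cat − E°an = +0.91 − (+0.80) = +0.11 V; n = 2.
For the overall reaction Pd^2+(aq) + 2 Ag(s) → Pd(s) + 2 Ag^+(aq), Q = [Ag^+(aq)]^2 / [Pd^2+(aq)] = 303, giving log Q = 2.482.
Applying E = E° − (RT ln10/nF)·log Q gives +0.11 − (0.0591/2)(2.482) = +0.04 V.

+0.04 V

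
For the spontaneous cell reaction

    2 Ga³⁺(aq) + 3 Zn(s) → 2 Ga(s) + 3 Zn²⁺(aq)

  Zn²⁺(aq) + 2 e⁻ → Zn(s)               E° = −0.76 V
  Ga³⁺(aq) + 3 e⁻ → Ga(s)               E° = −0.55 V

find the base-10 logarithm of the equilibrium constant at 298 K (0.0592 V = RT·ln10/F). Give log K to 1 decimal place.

log K = 21.3

The Ga³⁺/Ga couple is reduced (cathode); E°cell = −0.55 − (−0.76) = +0.21 V with n = 6.
At equilibrium E = 0, so log K = nE°cell / 0.0592 = (6)(+0.21) / 0.0592 = 21.3.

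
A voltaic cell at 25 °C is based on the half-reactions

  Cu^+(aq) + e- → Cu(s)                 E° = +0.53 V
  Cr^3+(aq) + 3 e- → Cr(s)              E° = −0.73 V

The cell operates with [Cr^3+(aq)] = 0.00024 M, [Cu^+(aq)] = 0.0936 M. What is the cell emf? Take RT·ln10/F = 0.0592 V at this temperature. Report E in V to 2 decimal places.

+1.27 V

Since E°(Cu⁺/Cu) > E°(Cr³⁺/Cr), Cu⁺/Cu serves as the cathode.
E°cell = +0.53 − (−0.73) = +1.26 V, with n = 3 electrons transferred.
The balanced reaction is 3 Cu^+(aq) + Cr(s) → 3 Cu(s) + Cr^3+(aq), so Q = [Cr^3+(aq)] / [Cu^+(aq)]^3 = 0.293 and log Q = −0.534.
Applying E = E° − (RT ln10/nF)·log Q gives +1.26 − (0.0592/3)(−0.534) = +1.27 V.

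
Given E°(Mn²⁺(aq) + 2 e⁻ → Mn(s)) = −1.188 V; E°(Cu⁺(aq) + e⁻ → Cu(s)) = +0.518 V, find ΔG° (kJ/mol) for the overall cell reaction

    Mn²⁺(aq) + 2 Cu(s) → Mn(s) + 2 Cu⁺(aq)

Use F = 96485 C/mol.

In the reaction as written Mn²⁺(aq) is reduced, so the Mn²⁺/Mn couple is the cathode and Cu⁺/Cu is the anode.
E°cell = −1.188 − (+0.518) = −1.706 V; balancing electrons gives n = 2.
ΔG° = −nFE°cell = −(2)(96485)(−1.706) J/mol = +329 kJ/mol.

+329 kJ/mol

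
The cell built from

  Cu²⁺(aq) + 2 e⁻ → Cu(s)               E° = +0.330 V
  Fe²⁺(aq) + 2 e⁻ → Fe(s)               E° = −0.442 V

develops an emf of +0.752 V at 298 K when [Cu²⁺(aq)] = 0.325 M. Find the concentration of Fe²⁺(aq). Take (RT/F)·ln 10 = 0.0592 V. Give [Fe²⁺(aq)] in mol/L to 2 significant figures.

1.5 M

The Cu²⁺/Cu couple has the larger reduction potential, so it is the cathode: E°cell = +0.330 − (−0.442) = +0.772 V and n = 2.
From the Nernst equation, log Q = n(E° − E)/0.0592 = 2·(+0.772 − (+0.752))/0.0592 = 0.676.
For Cu²⁺(aq) + Fe(s) → Cu(s) + Fe²⁺(aq), the reaction quotient is Q = [Fe²⁺(aq)] / [Cu²⁺(aq)].
Substituting the known concentrations and solving, log [Fe²⁺(aq)] = 0.188 and [Fe²⁺(aq)] = 1.5 M.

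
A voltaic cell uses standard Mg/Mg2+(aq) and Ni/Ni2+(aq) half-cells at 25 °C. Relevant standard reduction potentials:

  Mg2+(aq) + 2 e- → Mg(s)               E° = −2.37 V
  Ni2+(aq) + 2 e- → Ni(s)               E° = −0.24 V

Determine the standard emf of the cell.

The Ni²⁺/Ni couple has the higher E°, so Ni ion is reduced (cathode) and Mg is oxidized (anode).
E°cell = E°(cathode) − E°(anode) = −0.24 − (−2.37) = +2.13 V.

+2.13 V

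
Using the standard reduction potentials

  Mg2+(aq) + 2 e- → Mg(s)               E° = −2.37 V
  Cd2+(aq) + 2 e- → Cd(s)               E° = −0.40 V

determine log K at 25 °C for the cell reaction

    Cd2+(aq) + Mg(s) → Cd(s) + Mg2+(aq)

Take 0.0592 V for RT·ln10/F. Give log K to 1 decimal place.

The Cd²⁺/Cd couple is reduced (cathode); E°cell = −0.40 − (−2.37) = +1.97 V with n = 2.
At equilibrium E = 0, so log K = nE°cell / 0.0592 = (2)(+1.97) / 0.0592 = 66.6.

log K = 66.6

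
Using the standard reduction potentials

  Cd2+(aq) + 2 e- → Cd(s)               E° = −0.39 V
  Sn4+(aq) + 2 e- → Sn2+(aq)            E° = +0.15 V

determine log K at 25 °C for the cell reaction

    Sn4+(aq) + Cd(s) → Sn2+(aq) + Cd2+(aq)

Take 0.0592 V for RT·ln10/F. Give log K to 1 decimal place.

The Sn⁴⁺/Sn²⁺ couple is reduced (cathode); E°cell = +0.15 − (−0.39) = +0.54 V with n = 2.
At equilibrium E = 0, so log K = nE°cell / 0.0592 = (2)(+0.54) / 0.0592 = 18.2.

log K = 18.2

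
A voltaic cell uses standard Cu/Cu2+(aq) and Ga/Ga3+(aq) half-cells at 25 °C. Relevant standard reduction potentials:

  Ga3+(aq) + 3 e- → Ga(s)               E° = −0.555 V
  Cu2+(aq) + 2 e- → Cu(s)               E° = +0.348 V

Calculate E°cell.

+0.903 V

Of the two couples in this cell, the one with the more positive reduction potential is reduced at the cathode: here that is Cu²⁺/Cu (+0.348 V); Ga³⁺/Ga (−0.555 V) is the anode.
E°cell = E°(cathode) − E°(anode) = +0.348 − (−0.555) = +0.903 V.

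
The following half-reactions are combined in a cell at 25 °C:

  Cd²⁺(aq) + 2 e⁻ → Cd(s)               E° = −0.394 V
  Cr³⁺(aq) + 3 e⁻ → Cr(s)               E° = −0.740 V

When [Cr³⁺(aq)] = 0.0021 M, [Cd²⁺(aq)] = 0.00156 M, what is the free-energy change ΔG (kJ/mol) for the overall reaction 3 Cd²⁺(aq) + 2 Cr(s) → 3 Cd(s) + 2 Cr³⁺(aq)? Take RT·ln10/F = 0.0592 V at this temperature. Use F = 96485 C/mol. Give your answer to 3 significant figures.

E°cell = −0.394 − (−0.740) = +0.346 V; the balanced reaction transfers n = 6 electrons.
Here Q = [Cr³⁺(aq)]^2 / [Cd²⁺(aq)]^3 = 1.16×10^3 (log Q = 3.065), giving E = +0.346 − (0.0592/6)·(3.065) = +0.3158 V.
ΔG = −nFE = −(6)(96485)(+0.3158) J/mol = −183 kJ/mol.

−183 kJ/mol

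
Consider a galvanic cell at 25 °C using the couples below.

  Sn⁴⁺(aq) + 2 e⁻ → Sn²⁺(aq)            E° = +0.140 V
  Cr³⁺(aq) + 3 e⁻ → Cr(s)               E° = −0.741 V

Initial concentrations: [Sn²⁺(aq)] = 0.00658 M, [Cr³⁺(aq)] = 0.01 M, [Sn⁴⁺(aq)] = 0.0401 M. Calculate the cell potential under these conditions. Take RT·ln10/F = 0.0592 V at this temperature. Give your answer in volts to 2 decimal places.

+0.94 V

The Sn⁴⁺/Sn²⁺ couple has the more positive E°, so it is the cathode; Cr³⁺/Cr is the anode.
E°cell = E°cat − E°an = +0.140 − (−0.741) = +0.881 V; n = 6.
The balanced reaction is 3 Sn⁴⁺(aq) + 2 Cr(s) → 3 Sn²⁺(aq) + 2 Cr³⁺(aq), so Q = ([Sn²⁺(aq)]^3·[Cr³⁺(aq)]^2) / [Sn⁴⁺(aq)]^3 = 4.42×10^−7 and log Q = −6.355.
E = E° − (0.0592/n)·log Q = +0.881 − (0.0592/6)(−6.355) = +0.94 V.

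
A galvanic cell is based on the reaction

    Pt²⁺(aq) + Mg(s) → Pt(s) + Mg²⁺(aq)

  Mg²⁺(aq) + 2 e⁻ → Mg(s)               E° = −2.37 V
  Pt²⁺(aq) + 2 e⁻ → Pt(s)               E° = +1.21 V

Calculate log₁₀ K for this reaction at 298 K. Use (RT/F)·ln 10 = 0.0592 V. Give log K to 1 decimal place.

The Pt²⁺/Pt couple is reduced (cathode); E°cell = +1.21 − (−2.37) = +3.58 V with n = 2.
At equilibrium E = 0, so log K = nE°cell / 0.0592 = (2)(+3.58) / 0.0592 = 120.9.

log K = 120.9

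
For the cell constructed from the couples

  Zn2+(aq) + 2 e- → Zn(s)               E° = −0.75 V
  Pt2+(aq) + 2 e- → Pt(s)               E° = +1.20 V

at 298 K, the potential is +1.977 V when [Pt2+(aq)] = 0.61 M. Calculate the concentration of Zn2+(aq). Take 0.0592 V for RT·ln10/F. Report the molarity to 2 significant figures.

Pt²⁺/Pt is the cathode (higher E°); E°cell = +1.20 − (−0.75) = +1.95 V with n = 2.
Rearranging E = E° − (0.0592/n)·log Q gives log Q = 2(+1.95 − (+1.977))/0.0592 = −0.912.
The balanced reaction is Pt2+(aq) + Zn(s) → Pt(s) + Zn2+(aq), so Q = [Zn2+(aq)] / [Pt2+(aq)].
Substituting the known concentrations and solving, log [Zn2+(aq)] = −1.127 and [Zn2+(aq)] = 0.075 M.

0.075 M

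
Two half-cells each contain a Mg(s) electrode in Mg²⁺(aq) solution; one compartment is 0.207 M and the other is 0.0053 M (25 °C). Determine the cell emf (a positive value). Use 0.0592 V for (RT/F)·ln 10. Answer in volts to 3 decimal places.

For a concentration cell E°cell = 0, since both electrodes use the same couple.
The compartment with the higher Mg²⁺(aq) concentration (0.207 M) acts as the cathode; ions are reduced there and produced at the dilute (0.0053 M) anode.
With n = 2, Ecell = −(0.0592/2)·log([dilute]/[conc]) = −(0.0592/2)·log(0.0053/0.207) = +0.047 V.

0.047 V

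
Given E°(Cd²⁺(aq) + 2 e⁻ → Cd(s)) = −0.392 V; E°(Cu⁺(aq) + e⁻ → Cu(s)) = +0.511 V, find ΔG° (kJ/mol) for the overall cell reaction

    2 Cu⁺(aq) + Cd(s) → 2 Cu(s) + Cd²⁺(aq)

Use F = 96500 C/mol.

In the reaction as written Cu⁺(aq) is reduced, so the Cu⁺/Cu couple is the cathode and Cd²⁺/Cd is the anode.
E°cell = +0.511 − (−0.392) = +0.903 V; balancing electrons gives n = 2.
ΔG° = −nFE°cell = −(2)(96500)(+0.903) J/mol = −174 kJ/mol.

−174 kJ/mol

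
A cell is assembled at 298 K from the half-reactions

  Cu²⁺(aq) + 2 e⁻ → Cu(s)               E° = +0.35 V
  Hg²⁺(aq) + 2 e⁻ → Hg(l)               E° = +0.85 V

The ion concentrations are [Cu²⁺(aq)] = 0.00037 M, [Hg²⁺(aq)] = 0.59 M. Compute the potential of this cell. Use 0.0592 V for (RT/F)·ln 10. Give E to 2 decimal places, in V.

The Hg²⁺/Hg couple has the more positive E°, so it is the cathode; Cu²⁺/Cu is the anode.
E°cell = +0.85 − (+0.35) = +0.50 V, with n = 2 electrons transferred.
Balancing gives Hg²⁺(aq) + Cu(s) → Hg(l) + Cu²⁺(aq); hence Q = [Cu²⁺(aq)] / [Hg²⁺(aq)] = 0.000627 (log Q = −3.203).
By the Nernst equation, E = +0.50 − (0.0592/2)·(−3.203) = +0.59 V.

+0.59 V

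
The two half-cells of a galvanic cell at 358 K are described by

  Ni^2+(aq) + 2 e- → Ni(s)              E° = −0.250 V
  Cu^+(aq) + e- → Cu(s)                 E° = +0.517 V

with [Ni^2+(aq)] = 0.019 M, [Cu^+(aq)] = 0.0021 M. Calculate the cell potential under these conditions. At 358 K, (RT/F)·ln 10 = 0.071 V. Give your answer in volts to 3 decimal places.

+0.638 V

Since E°(Cu⁺/Cu) > E°(Ni²⁺/Ni), Cu⁺/Cu serves as the cathode.
The standard potential is +0.517 − (−0.250) = +0.767 V and the balanced reaction transfers n = 2 electrons.
The balanced reaction is 2 Cu^+(aq) + Ni(s) → 2 Cu(s) + Ni^2+(aq), so Q = [Ni^2+(aq)] / [Cu^+(aq)]^2 = 4.31×10^3 and log Q = 3.634.
By the Nernst equation, E = +0.767 − (0.071/2)·(3.634) = +0.638 V.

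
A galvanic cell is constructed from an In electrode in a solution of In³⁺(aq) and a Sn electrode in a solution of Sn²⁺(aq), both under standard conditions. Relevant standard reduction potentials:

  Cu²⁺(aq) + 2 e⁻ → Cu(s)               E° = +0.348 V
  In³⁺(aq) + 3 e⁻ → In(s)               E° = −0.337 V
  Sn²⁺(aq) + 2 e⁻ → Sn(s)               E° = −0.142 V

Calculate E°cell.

+0.195 V

The Sn²⁺/Sn couple has the higher E°, so Sn ion is reduced (cathode) and In is oxidized (anode).
E°cell = E°(cathode) − E°(anode) = −0.142 − (−0.337) = +0.195 V.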